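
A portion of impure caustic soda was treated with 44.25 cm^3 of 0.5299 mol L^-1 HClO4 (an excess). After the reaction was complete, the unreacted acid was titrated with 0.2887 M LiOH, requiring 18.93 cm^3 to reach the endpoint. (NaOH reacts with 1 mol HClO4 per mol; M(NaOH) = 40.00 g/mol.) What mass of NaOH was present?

0.719 g

Total n(HClO4) added = 0.5299 x 0.04425 = 0.02345 mol.
n(LiOH) used = 0.2887 x 0.01893 = 0.005465 mol, which equals the excess n(HClO4).
So n(HClO4) consumed by the sample = 0.02345 - 0.005465 = 0.01798 mol.
n(NaOH) = 0.01798 / 1 = 0.01798 mol.
mass = 0.01798 mol x 40.00 g/mol = 0.719 g.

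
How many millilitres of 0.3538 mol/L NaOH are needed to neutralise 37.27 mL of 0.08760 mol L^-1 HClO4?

n(HClO4) = 0.08760 mol/L x 0.03727 L = 0.003265 mol.
At equivalence n(NaOH) = n(HClO4) = 0.003265 mol.
V(NaOH) = 0.003265 / 0.3538 = 0.009228 L = 9.23 mL.

9.23 mL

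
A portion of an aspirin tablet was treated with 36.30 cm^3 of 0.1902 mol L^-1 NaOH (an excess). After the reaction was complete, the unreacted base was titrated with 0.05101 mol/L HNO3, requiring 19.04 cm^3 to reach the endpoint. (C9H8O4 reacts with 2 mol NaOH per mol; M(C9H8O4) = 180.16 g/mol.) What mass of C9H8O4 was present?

0.534 g

Total n(NaOH) added = 0.1902 x 0.03630 = 0.006904 mol.
n(HNO3) used = 0.05101 x 0.01904 = 0.0009712 mol, which equals the excess n(NaOH).
So n(NaOH) consumed by the sample = 0.006904 - 0.0009712 = 0.005933 mol.
n(C9H8O4) = 0.005933 / 2 = 0.002967 mol.
mass = 0.002967 mol x 180.16 g/mol = 0.534 g.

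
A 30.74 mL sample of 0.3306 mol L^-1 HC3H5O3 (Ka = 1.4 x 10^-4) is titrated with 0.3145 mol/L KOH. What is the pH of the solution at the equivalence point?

n(HC3H5O3) = 0.3306 x 0.03074 = 0.01016 mol; V(KOH) at equivalence = 0.01016/0.3145 = 0.03231 L.
At equivalence all the acid is converted to C3H5O3-; total volume = 0.03074 + 0.03231 = 0.06305 L, so [C3H5O3-] = 0.01016/0.06305 = 0.1612 M.
Kb = Kw/Ka = 1.0e-14 / 1.4 x 10^-4 = 7.14e-11.
[OH^-] = sqrt(Kb x [C3H5O3-]) = sqrt(7.14e-11 x 0.1612) = 3.39e-6 M.
pOH = 5.47, so pH = 14.00 - 5.47 = 8.53.

8.53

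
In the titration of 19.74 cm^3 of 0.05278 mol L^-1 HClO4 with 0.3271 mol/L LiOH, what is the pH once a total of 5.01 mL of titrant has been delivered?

12.38

n(acid) = 0.05278 x 0.01974 = 0.001042 mol; n(LiOH) added = 0.3271 x 0.005010 = 0.001639 mol.
Base is in excess by 0.001639 - 0.001042 = 0.0005969 mol in a total volume of 0.02475 L.
[OH^-] = 0.0005969/0.02475 = 0.02412 M, so pOH = 1.62 and pH = 14.00 - 1.62 = 12.38.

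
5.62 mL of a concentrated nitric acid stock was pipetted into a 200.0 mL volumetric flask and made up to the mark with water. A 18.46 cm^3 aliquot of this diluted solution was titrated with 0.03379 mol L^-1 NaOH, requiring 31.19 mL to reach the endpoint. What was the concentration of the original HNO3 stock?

n(NaOH) = 0.03379 x 0.03119 = 0.001054 mol.
n(HNO3) in the aliquot = 0.001054 mol.
[diluted HNO3] = 0.001054 / 0.01846 = 0.05709 M.
Dilution factor = 200.0/5.620 = 35.59, so [stock] = 0.05709 x 35.59 = 2.03 M.

2.03 M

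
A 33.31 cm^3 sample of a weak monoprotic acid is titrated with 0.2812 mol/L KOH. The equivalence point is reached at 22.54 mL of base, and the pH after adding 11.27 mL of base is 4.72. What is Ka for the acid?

1.9 x 10^-5

11.27 mL is half of the equivalence volume, so this is the half-equivalence point where [HA] = [A^-].
At half-equivalence pH = pKa, so pKa = 4.72.
Ka = 10^(-4.72) = 1.9 x 10^-5.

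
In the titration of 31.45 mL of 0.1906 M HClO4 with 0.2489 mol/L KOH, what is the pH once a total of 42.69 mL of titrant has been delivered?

12.80

n(acid) = 0.1906 x 0.03145 = 0.005994 mol; n(KOH) added = 0.2489 x 0.04269 = 0.01063 mol.
Base is in excess by 0.01063 - 0.005994 = 0.004631 mol in a total volume of 0.07414 L.
[OH^-] = 0.004631/0.07414 = 0.06247 M, so pOH = 1.20 and pH = 14.00 - 1.20 = 12.80.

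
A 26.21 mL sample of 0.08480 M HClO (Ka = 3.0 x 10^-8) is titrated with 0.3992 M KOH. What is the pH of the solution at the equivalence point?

n(HClO) = 0.08480 x 0.02621 = 0.002223 mol; V(KOH) at equivalence = 0.002223/0.3992 = 0.005568 L.
At equivalence all the acid is converted to ClO-; total volume = 0.02621 + 0.005568 = 0.03178 L, so [ClO-] = 0.002223/0.03178 = 0.06994 M.
Kb = Kw/Ka = 1.0e-14 / 3.0 x 10^-8 = 3.33e-7.
[OH^-] = sqrt(Kb x [ClO-]) = sqrt(3.33e-7 x 0.06994) = 0.000153 M.
pOH = 3.82, so pH = 14.00 - 3.82 = 10.18.

10.18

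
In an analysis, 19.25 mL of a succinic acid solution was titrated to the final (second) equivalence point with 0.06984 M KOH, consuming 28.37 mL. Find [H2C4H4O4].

n(KOH) = 0.06984 x 0.02837 = 0.001981 mol.
At the final (second) equivalence point, 2 mol OH^- react per mol H2C4H4O4, so n(H2C4H4O4) = 0.001981 / 2 = 0.0009907 mol.
[H2C4H4O4] = 0.0009907 / 0.01925 L = 0.0515 M.

0.0515 M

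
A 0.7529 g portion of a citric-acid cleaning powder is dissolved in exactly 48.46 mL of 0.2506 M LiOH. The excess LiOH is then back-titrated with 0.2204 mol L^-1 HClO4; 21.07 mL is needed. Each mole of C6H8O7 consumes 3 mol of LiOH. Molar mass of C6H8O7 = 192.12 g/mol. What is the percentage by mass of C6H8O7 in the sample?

63.8%

Total n(LiOH) added = 0.2506 x 0.04846 = 0.01214 mol.
n(HClO4) used = 0.2204 x 0.02107 = 0.004644 mol, which equals the excess n(LiOH).
So n(LiOH) consumed by the sample = 0.01214 - 0.004644 = 0.007500 mol.
n(C6H8O7) = 0.007500 / 3 = 0.002500 mol.
mass C6H8O7 = 0.002500 x 192.12 = 0.4803 g, so %C6H8O7 = 0.4803/0.7529 x 100 = 63.8%.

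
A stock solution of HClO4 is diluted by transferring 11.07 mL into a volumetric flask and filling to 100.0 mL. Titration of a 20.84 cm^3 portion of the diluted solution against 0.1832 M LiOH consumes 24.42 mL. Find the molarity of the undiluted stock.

1.94 M

n(LiOH) = 0.1832 x 0.02442 = 0.004474 mol.
n(HClO4) in the aliquot = 0.004474 mol.
[diluted HClO4] = 0.004474 / 0.02084 = 0.2147 M.
Dilution factor = 100.0/11.07 = 9.033, so [stock] = 0.2147 x 9.033 = 1.94 M.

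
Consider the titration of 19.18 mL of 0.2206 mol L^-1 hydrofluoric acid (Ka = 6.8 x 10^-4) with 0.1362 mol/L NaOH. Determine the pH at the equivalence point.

n(HF) = 0.2206 x 0.01918 = 0.004231 mol; V(NaOH) at equivalence = 0.004231/0.1362 = 0.03107 L.
At equivalence all the acid is converted to F-; total volume = 0.01918 + 0.03107 = 0.05025 L, so [F-] = 0.004231/0.05025 = 0.08421 M.
Kb = Kw/Ka = 1.0e-14 / 6.8 x 10^-4 = 1.47e-11.
[OH^-] = sqrt(Kb x [F-]) = sqrt(1.47e-11 x 0.08421) = 1.11e-6 M.
pOH = 5.95, so pH = 14.00 - 5.95 = 8.05.

8.05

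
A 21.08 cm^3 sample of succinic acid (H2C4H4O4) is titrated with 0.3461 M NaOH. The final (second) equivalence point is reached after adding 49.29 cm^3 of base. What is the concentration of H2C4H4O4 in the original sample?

0.405 M

n(NaOH) = 0.3461 x 0.04929 = 0.01706 mol.
At the final (second) equivalence point, 2 mol OH^- react per mol H2C4H4O4, so n(H2C4H4O4) = 0.01706 / 2 = 0.008530 mol.
[H2C4H4O4] = 0.008530 / 0.02108 L = 0.405 M.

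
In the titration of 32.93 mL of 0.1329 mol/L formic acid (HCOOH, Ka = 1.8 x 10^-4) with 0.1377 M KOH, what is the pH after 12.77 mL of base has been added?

Initial n(HCOOH) = 0.1329 x 0.03293 = 0.004376 mol.
n(KOH) added = 0.1377 x 0.01277 = 0.001758 mol, converting that many moles of HCOOH to HCOO-.
Remaining n(HCOOH) = 0.002618 mol; n(HCOO-) = 0.001758 mol.
By Henderson-Hasselbalch, pH = pKa + log([A^-]/[HA]) = 3.74 + log(0.001758/0.002618) = 3.74 + (-0.17) = 3.57.

3.57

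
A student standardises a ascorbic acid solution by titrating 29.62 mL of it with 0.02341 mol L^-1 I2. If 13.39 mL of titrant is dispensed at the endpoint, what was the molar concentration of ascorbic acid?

n(I2) = 0.02341 x 0.01339 = 0.0003135 mol.
From the balanced equation, 1 mol I2 reacts with 1 mol ascorbic acid, so n(ascorbic acid) = 0.0003135 x 1/1 = 0.0003135 mol.
[ascorbic acid] = 0.0003135 / 0.02962 L = 0.0106 M.

0.0106 M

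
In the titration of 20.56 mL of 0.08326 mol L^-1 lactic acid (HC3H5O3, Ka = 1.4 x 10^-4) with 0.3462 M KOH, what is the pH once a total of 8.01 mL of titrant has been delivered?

12.57

n(acid) = 0.08326 x 0.02056 = 0.001712 mol; n(KOH) added = 0.3462 x 0.008010 = 0.002773 mol.
Base is in excess by 0.002773 - 0.001712 = 0.001061 mol in a total volume of 0.02857 L.
[OH^-] = 0.001061/0.02857 = 0.03715 M, so pOH = 1.43 and pH = 14.00 - 1.43 = 12.57.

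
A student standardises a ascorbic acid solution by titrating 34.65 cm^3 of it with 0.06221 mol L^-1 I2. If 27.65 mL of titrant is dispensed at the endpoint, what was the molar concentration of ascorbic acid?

n(I2) = 0.06221 x 0.02765 = 0.001720 mol.
From the balanced equation, 1 mol I2 reacts with 1 mol ascorbic acid, so n(ascorbic acid) = 0.001720 x 1/1 = 0.001720 mol.
[ascorbic acid] = 0.001720 / 0.03465 L = 0.0496 M.

0.0496 M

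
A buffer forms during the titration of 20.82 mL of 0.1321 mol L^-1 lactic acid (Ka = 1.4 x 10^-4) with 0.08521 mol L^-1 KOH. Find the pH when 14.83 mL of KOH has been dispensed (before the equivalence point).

3.78

Initial n(HC3H5O3) = 0.1321 x 0.02082 = 0.002750 mol.
n(KOH) added = 0.08521 x 0.01483 = 0.001264 mol, converting that many moles of HC3H5O3 to C3H5O3-.
Remaining n(HC3H5O3) = 0.001487 mol; n(C3H5O3-) = 0.001264 mol.
By Henderson-Hasselbalch, pH = pKa + log([A^-]/[HA]) = 3.85 + log(0.001264/0.001487) = 3.85 + (-0.07) = 3.78.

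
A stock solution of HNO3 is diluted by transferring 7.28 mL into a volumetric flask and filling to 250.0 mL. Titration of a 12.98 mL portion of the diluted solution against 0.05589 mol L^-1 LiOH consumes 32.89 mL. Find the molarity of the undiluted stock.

4.86 M

n(LiOH) = 0.05589 x 0.03289 = 0.001838 mol.
n(HNO3) in the aliquot = 0.001838 mol.
[diluted HNO3] = 0.001838 / 0.01298 = 0.1416 M.
Dilution factor = 250.0/7.280 = 34.34, so [stock] = 0.1416 x 34.34 = 4.86 M.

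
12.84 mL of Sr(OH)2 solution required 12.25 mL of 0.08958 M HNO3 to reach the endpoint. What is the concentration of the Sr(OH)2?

0.0427 M

n(HNO3) delivered = 0.08958 x 0.01225 = 0.001097 mol.
The reaction is 1 Sr(OH)2 + 2 HNO3, so n(Sr(OH)2) = 0.001097 x 1/2 = 0.0005487 mol.
[Sr(OH)2] = 0.0005487 mol / 0.01284 L = 0.0427 M.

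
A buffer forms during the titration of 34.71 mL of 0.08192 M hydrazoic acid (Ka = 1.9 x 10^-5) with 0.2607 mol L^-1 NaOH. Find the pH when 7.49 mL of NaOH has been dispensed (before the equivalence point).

Initial n(HN3) = 0.08192 x 0.03471 = 0.002843 mol.
n(NaOH) added = 0.2607 x 0.007490 = 0.001953 mol, converting that many moles of HN3 to N3-.
Remaining n(HN3) = 0.0008908 mol; n(N3-) = 0.001953 mol.
By Henderson-Hasselbalch, pH = pKa + log([A^-]/[HA]) = 4.72 + log(0.001953/0.0008908) = 4.72 + (+0.34) = 5.06.

5.06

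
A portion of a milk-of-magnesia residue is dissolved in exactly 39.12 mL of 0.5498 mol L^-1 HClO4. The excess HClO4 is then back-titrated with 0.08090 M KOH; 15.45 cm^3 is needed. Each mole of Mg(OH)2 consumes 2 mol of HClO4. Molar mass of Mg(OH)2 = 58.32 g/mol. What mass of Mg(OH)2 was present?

Total n(HClO4) added = 0.5498 x 0.03912 = 0.02151 mol.
n(KOH) used = 0.08090 x 0.01545 = 0.001250 mol, which equals the excess n(HClO4).
So n(HClO4) consumed by the sample = 0.02151 - 0.001250 = 0.02026 mol.
n(Mg(OH)2) = 0.02026 / 2 = 0.01013 mol.
mass = 0.01013 mol x 58.32 g/mol = 0.591 g.

0.591 g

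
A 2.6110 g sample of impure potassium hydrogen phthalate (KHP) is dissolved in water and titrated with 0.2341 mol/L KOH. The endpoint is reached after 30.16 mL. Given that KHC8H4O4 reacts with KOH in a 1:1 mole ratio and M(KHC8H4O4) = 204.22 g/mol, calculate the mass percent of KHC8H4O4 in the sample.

55.2%

n(KOH) = 0.2341 x 0.03016 = 0.007060 mol.
n(KHC8H4O4) = 0.007060 / 1 = 0.007060 mol.
mass of KHC8H4O4 = 0.007060 x 204.22 = 1.442 g.
% purity = 1.442 / 2.6110 x 100 = 55.2%.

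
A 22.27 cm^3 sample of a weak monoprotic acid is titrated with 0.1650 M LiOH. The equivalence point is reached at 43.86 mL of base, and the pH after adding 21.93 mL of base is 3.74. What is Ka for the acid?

1.8 x 10^-4

21.93 mL is half of the equivalence volume, so this is the half-equivalence point where [HA] = [A^-].
At half-equivalence pH = pKa, so pKa = 3.74.
Ka = 10^(-3.74) = 1.8 x 10^-4.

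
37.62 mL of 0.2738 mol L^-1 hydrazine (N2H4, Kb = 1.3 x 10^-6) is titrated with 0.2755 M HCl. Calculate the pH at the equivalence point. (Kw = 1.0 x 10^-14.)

n(N2H4) = 0.2738 x 0.03762 = 0.01030 mol; V(HCl) at equivalence = 0.01030/0.2755 = 0.03739 L.
At equivalence the base is fully converted to N2H5+; total volume = 0.07501 L, so [N2H5+] = 0.01030/0.07501 = 0.1373 M.
Ka(N2H5+) = Kw/Kb = 1.0e-14 / 1.3 x 10^-6 = 7.69e-9.
[H^+] = sqrt(Ka x [N2H5+]) = sqrt(7.69e-9 x 0.1373) = 3.25e-5 M.
pH = -log(3.25e-5) = 4.49.

4.49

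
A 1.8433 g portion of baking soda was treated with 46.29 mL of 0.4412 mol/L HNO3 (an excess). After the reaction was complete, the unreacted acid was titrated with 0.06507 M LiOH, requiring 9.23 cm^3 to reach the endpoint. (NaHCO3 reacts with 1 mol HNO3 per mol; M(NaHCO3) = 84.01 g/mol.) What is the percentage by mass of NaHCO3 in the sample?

Total n(HNO3) added = 0.4412 x 0.04629 = 0.02042 mol.
n(LiOH) used = 0.06507 x 0.009230 = 0.0006006 mol, which equals the excess n(HNO3).
So n(HNO3) consumed by the sample = 0.02042 - 0.0006006 = 0.01982 mol.
n(NaHCO3) = 0.01982 / 1 = 0.01982 mol.
mass NaHCO3 = 0.01982 x 84.01 = 1.665 g, so %NaHCO3 = 1.665/1.8433 x 100 = 90.3%.

90.3%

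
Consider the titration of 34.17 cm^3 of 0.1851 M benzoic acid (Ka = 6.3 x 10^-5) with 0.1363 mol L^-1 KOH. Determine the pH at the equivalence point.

n(C6H5COOH) = 0.1851 x 0.03417 = 0.006325 mol; V(KOH) at equivalence = 0.006325/0.1363 = 0.04640 L.
At equivalence all the acid is converted to C6H5COO-; total volume = 0.03417 + 0.04640 = 0.08057 L, so [C6H5COO-] = 0.006325/0.08057 = 0.07850 M.
Kb = Kw/Ka = 1.0e-14 / 6.3 x 10^-5 = 1.59e-10.
[OH^-] = sqrt(Kb x [C6H5COO-]) = sqrt(1.59e-10 x 0.07850) = 3.53e-6 M.
pOH = 5.45, so pH = 14.00 - 5.45 = 8.55.

8.55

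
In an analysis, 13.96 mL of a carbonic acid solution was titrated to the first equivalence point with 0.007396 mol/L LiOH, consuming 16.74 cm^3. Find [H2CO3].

0.00887 M

n(LiOH) = 0.007396 x 0.01674 = 0.0001238 mol.
At the first equivalence point, 1 mol OH^- react per mol H2CO3, so n(H2CO3) = 0.0001238 / 1 = 0.0001238 mol.
[H2CO3] = 0.0001238 / 0.01396 L = 0.00887 M.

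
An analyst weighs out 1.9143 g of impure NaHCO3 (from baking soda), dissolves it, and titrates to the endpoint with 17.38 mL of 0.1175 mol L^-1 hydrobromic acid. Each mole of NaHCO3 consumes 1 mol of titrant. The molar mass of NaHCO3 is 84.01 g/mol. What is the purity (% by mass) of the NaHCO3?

8.96%

n(HBr) = 0.1175 x 0.01738 = 0.002042 mol.
n(NaHCO3) = 0.002042 / 1 = 0.002042 mol.
mass of NaHCO3 = 0.002042 x 84.01 = 0.1716 g.
% purity = 0.1716 / 1.9143 x 100 = 8.96%.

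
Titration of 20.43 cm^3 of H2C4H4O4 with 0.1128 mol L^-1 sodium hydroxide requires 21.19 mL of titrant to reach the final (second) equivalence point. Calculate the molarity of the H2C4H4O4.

n(NaOH) = 0.1128 x 0.02119 = 0.002390 mol.
At the final (second) equivalence point, 2 mol OH^- react per mol H2C4H4O4, so n(H2C4H4O4) = 0.002390 / 2 = 0.001195 mol.
[H2C4H4O4] = 0.001195 / 0.02043 L = 0.0585 M.

0.0585 M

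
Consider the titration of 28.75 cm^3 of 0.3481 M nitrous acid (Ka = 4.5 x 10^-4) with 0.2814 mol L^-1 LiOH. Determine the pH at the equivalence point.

n(HNO2) = 0.3481 x 0.02875 = 0.01001 mol; V(LiOH) at equivalence = 0.01001/0.2814 = 0.03556 L.
At equivalence all the acid is converted to NO2-; total volume = 0.02875 + 0.03556 = 0.06431 L, so [NO2-] = 0.01001/0.06431 = 0.1556 M.
Kb = Kw/Ka = 1.0e-14 / 4.5 x 10^-4 = 2.22e-11.
[OH^-] = sqrt(Kb x [NO2-]) = sqrt(2.22e-11 x 0.1556) = 1.86e-6 M.
pOH = 5.73, so pH = 14.00 - 5.73 = 8.27.

8.27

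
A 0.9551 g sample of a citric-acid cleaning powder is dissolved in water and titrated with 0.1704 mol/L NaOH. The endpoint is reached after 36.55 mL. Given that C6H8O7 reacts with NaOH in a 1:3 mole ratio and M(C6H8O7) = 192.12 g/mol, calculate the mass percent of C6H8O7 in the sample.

41.8%

n(NaOH) = 0.1704 x 0.03655 = 0.006228 mol.
n(C6H8O7) = 0.006228 / 3 = 0.002076 mol.
mass of C6H8O7 = 0.002076 x 192.12 = 0.3988 g.
% purity = 0.3988 / 0.9551 x 100 = 41.8%.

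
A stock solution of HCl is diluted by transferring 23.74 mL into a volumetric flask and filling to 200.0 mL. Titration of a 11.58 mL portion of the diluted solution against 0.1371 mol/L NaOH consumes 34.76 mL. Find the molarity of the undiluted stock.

n(NaOH) = 0.1371 x 0.03476 = 0.004766 mol.
n(HCl) in the aliquot = 0.004766 mol.
[diluted HCl] = 0.004766 / 0.01158 = 0.4115 M.
Dilution factor = 200.0/23.74 = 8.425, so [stock] = 0.4115 x 8.425 = 3.47 M.

3.47 M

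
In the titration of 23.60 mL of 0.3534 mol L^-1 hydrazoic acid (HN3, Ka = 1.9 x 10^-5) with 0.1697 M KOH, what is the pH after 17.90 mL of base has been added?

4.48

Initial n(HN3) = 0.3534 x 0.02360 = 0.008340 mol.
n(KOH) added = 0.1697 x 0.01790 = 0.003038 mol, converting that many moles of HN3 to N3-.
Remaining n(HN3) = 0.005303 mol; n(N3-) = 0.003038 mol.
By Henderson-Hasselbalch, pH = pKa + log([A^-]/[HA]) = 4.72 + log(0.003038/0.005303) = 4.72 + (-0.24) = 4.48.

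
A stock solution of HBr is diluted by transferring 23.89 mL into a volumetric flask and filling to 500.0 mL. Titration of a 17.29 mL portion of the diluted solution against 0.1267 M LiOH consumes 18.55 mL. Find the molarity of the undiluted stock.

n(LiOH) = 0.1267 x 0.01855 = 0.002350 mol.
n(HBr) in the aliquot = 0.002350 mol.
[diluted HBr] = 0.002350 / 0.01729 = 0.1359 M.
Dilution factor = 500.0/23.89 = 20.93, so [stock] = 0.1359 x 20.93 = 2.84 M.

2.84 M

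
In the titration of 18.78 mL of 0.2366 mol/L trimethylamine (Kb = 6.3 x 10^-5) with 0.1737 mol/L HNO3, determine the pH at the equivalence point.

5.40

n((CH3)3N) = 0.2366 x 0.01878 = 0.004443 mol; V(HNO3) at equivalence = 0.004443/0.1737 = 0.02558 L.
At equivalence the base is fully converted to (CH3)3NH+; total volume = 0.04436 L, so [(CH3)3NH+] = 0.004443/0.04436 = 0.1002 M.
Ka((CH3)3NH+) = Kw/Kb = 1.0e-14 / 6.3 x 10^-5 = 1.59e-10.
[H^+] = sqrt(Ka x [(CH3)3NH+]) = sqrt(1.59e-10 x 0.1002) = 3.99e-6 M.
pH = -log(3.99e-6) = 5.40.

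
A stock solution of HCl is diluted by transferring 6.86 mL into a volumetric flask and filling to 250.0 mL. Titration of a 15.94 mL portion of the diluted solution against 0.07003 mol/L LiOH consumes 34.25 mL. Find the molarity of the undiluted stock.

n(LiOH) = 0.07003 x 0.03425 = 0.002399 mol.
n(HCl) in the aliquot = 0.002399 mol.
[diluted HCl] = 0.002399 / 0.01594 = 0.1505 M.
Dilution factor = 250.0/6.860 = 36.44, so [stock] = 0.1505 x 36.44 = 5.48 M.

5.48 M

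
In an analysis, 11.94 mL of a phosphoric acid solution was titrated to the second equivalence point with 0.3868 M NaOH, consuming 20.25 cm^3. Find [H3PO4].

0.328 M

n(NaOH) = 0.3868 x 0.02025 = 0.007833 mol.
At the second equivalence point, 2 mol OH^- react per mol H3PO4, so n(H3PO4) = 0.007833 / 2 = 0.003916 mol.
[H3PO4] = 0.003916 / 0.01194 L = 0.328 M.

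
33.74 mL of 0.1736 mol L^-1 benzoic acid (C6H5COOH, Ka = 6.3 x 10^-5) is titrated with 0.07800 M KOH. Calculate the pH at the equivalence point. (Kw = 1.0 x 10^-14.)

n(C6H5COOH) = 0.1736 x 0.03374 = 0.005857 mol; V(KOH) at equivalence = 0.005857/0.07800 = 0.07509 L.
At equivalence all the acid is converted to C6H5COO-; total volume = 0.03374 + 0.07509 = 0.1088 L, so [C6H5COO-] = 0.005857/0.1088 = 0.05382 M.
Kb = Kw/Ka = 1.0e-14 / 6.3 x 10^-5 = 1.59e-10.
[OH^-] = sqrt(Kb x [C6H5COO-]) = sqrt(1.59e-10 x 0.05382) = 2.92e-6 M.
pOH = 5.53, so pH = 14.00 - 5.53 = 8.47.

8.47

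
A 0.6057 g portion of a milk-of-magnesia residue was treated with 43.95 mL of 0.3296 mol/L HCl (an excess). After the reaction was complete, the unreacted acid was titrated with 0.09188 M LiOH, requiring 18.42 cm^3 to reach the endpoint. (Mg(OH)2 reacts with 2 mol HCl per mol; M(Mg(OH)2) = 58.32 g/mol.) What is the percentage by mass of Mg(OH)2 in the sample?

Total n(HCl) added = 0.3296 x 0.04395 = 0.01449 mol.
n(LiOH) used = 0.09188 x 0.01842 = 0.001692 mol, which equals the excess n(HCl).
So n(HCl) consumed by the sample = 0.01449 - 0.001692 = 0.01279 mol.
n(Mg(OH)2) = 0.01279 / 2 = 0.006397 mol.
mass Mg(OH)2 = 0.006397 x 58.32 = 0.3731 g, so %Mg(OH)2 = 0.3731/0.6057 x 100 = 61.6%.

61.6%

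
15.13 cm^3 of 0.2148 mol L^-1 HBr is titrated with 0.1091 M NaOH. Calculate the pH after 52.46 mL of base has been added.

n(acid) = 0.2148 x 0.01513 = 0.003250 mol; n(NaOH) added = 0.1091 x 0.05246 = 0.005723 mol.
Base is in excess by 0.005723 - 0.003250 = 0.002473 mol in a total volume of 0.06759 L.
[OH^-] = 0.002473/0.06759 = 0.03660 M, so pOH = 1.44 and pH = 14.00 - 1.44 = 12.56.

12.56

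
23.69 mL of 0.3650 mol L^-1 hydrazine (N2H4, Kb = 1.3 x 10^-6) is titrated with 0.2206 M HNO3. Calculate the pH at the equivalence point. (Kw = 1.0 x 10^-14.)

4.49

n(N2H4) = 0.3650 x 0.02369 = 0.008647 mol; V(HNO3) at equivalence = 0.008647/0.2206 = 0.03920 L.
At equivalence the base is fully converted to N2H5+; total volume = 0.06289 L, so [N2H5+] = 0.008647/0.06289 = 0.1375 M.
Ka(N2H5+) = Kw/Kb = 1.0e-14 / 1.3 x 10^-6 = 7.69e-9.
[H^+] = sqrt(Ka x [N2H5+]) = sqrt(7.69e-9 x 0.1375) = 3.25e-5 M.
pH = -log(3.25e-5) = 4.49.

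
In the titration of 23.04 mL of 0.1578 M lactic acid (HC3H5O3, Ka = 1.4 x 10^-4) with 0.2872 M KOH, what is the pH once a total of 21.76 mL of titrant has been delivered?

12.77

n(acid) = 0.1578 x 0.02304 = 0.003636 mol; n(KOH) added = 0.2872 x 0.02176 = 0.006249 mol.
Base is in excess by 0.006249 - 0.003636 = 0.002614 mol in a total volume of 0.04480 L.
[OH^-] = 0.002614/0.04480 = 0.05834 M, so pOH = 1.23 and pH = 14.00 - 1.23 = 12.77.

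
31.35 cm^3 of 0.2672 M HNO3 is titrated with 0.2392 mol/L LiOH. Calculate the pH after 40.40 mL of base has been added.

12.25

n(acid) = 0.2672 x 0.03135 = 0.008377 mol; n(LiOH) added = 0.2392 x 0.04040 = 0.009664 mol.
Base is in excess by 0.009664 - 0.008377 = 0.001287 mol in a total volume of 0.07175 L.
[OH^-] = 0.001287/0.07175 = 0.01794 M, so pOH = 1.75 and pH = 14.00 - 1.75 = 12.25.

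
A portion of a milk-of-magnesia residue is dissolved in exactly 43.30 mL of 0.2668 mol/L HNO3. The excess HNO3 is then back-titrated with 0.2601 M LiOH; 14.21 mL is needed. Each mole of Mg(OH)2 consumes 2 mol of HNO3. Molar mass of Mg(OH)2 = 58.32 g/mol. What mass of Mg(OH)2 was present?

0.229 g

Total n(HNO3) added = 0.2668 x 0.04330 = 0.01155 mol.
n(LiOH) used = 0.2601 x 0.01421 = 0.003696 mol, which equals the excess n(HNO3).
So n(HNO3) consumed by the sample = 0.01155 - 0.003696 = 0.007856 mol.
n(Mg(OH)2) = 0.007856 / 2 = 0.003928 mol.
mass = 0.003928 mol x 58.32 g/mol = 0.229 g.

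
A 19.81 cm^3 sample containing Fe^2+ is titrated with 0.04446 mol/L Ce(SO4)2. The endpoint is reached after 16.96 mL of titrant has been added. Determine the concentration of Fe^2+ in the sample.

0.0381 M

n(Ce(SO4)2) = 0.04446 x 0.01696 = 0.0007540 mol.
From the balanced equation, 1 mol Ce(SO4)2 reacts with 1 mol Fe^2+, so n(Fe^2+) = 0.0007540 x 1/1 = 0.0007540 mol.
[Fe^2+] = 0.0007540 / 0.01981 L = 0.0381 M.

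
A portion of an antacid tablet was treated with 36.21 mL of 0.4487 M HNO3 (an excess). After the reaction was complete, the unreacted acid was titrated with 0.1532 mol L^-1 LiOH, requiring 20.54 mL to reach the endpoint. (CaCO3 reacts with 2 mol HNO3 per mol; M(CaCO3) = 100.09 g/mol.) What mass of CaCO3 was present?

0.656 g

Total n(HNO3) added = 0.4487 x 0.03621 = 0.01625 mol.
n(LiOH) used = 0.1532 x 0.02054 = 0.003147 mol, which equals the excess n(HNO3).
So n(HNO3) consumed by the sample = 0.01625 - 0.003147 = 0.01310 mol.
n(CaCO3) = 0.01310 / 2 = 0.006550 mol.
mass = 0.006550 mol x 100.09 g/mol = 0.656 g.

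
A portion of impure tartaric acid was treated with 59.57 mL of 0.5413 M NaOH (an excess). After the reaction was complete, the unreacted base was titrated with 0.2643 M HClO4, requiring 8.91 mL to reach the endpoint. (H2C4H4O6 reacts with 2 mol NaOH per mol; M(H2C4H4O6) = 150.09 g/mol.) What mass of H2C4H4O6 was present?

2.24 g

Total n(NaOH) added = 0.5413 x 0.05957 = 0.03225 mol.
n(HClO4) used = 0.2643 x 0.008910 = 0.002355 mol, which equals the excess n(NaOH).
So n(NaOH) consumed by the sample = 0.03225 - 0.002355 = 0.02989 mol.
n(H2C4H4O6) = 0.02989 / 2 = 0.01495 mol.
mass = 0.01495 mol x 150.09 g/mol = 2.24 g.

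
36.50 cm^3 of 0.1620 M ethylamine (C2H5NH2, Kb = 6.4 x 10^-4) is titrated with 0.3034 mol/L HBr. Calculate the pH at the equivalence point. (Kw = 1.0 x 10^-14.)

5.89

n(C2H5NH2) = 0.1620 x 0.03650 = 0.005913 mol; V(HBr) at equivalence = 0.005913/0.3034 = 0.01949 L.
At equivalence the base is fully converted to C2H5NH3+; total volume = 0.05599 L, so [C2H5NH3+] = 0.005913/0.05599 = 0.1056 M.
Ka(C2H5NH3+) = Kw/Kb = 1.0e-14 / 6.4 x 10^-4 = 1.56e-11.
[H^+] = sqrt(Ka x [C2H5NH3+]) = sqrt(1.56e-11 x 0.1056) = 1.28e-6 M.
pH = -log(1.28e-6) = 5.89.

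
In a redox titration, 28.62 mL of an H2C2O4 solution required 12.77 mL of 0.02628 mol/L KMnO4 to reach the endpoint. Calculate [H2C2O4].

0.0293 M

n(KMnO4) = 0.02628 x 0.01277 = 0.0003356 mol.
From the balanced equation, 2 mol KMnO4 reacts with 5 mol H2C2O4, so n(H2C2O4) = 0.0003356 x 5/2 = 0.0008390 mol.
[H2C2O4] = 0.0008390 / 0.02862 L = 0.0293 M.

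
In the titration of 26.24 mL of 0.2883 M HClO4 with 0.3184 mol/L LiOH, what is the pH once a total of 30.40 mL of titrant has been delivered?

12.57

n(acid) = 0.2883 x 0.02624 = 0.007565 mol; n(LiOH) added = 0.3184 x 0.03040 = 0.009679 mol.
Base is in excess by 0.009679 - 0.007565 = 0.002114 mol in a total volume of 0.05664 L.
[OH^-] = 0.002114/0.05664 = 0.03733 M, so pOH = 1.43 and pH = 14.00 - 1.43 = 12.57.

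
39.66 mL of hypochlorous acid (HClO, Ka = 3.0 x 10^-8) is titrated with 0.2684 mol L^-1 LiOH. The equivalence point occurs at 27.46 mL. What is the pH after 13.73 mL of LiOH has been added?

7.52

13.73 mL is exactly half the equivalence volume (27.46/2), i.e. the half-equivalence point.
There, n(HA) = n(A^-), so pH = pKa = -log(3.0 x 10^-8) = 7.52.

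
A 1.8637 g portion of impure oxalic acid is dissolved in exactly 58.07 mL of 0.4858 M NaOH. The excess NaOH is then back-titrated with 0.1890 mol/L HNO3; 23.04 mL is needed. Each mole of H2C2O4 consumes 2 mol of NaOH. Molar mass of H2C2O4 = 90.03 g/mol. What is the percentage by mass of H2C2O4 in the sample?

Total n(NaOH) added = 0.4858 x 0.05807 = 0.02821 mol.
n(HNO3) used = 0.1890 x 0.02304 = 0.004355 mol, which equals the excess n(NaOH).
So n(NaOH) consumed by the sample = 0.02821 - 0.004355 = 0.02386 mol.
n(H2C2O4) = 0.02386 / 2 = 0.01193 mol.
mass H2C2O4 = 0.01193 x 90.03 = 1.074 g, so %H2C2O4 = 1.074/1.8637 x 100 = 57.6%.

57.6%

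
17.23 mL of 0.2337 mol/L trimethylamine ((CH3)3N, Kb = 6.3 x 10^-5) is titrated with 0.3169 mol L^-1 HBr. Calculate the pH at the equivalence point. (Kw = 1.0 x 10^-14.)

n((CH3)3N) = 0.2337 x 0.01723 = 0.004027 mol; V(HBr) at equivalence = 0.004027/0.3169 = 0.01271 L.
At equivalence the base is fully converted to (CH3)3NH+; total volume = 0.02994 L, so [(CH3)3NH+] = 0.004027/0.02994 = 0.1345 M.
Ka((CH3)3NH+) = Kw/Kb = 1.0e-14 / 6.3 x 10^-5 = 1.59e-10.
[H^+] = sqrt(Ka x [(CH3)3NH+]) = sqrt(1.59e-10 x 0.1345) = 4.62e-6 M.
pH = -log(4.62e-6) = 5.34.

5.34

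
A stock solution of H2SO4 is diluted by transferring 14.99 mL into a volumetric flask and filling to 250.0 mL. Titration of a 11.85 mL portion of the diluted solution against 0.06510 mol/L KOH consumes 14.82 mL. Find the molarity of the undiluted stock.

n(KOH) = 0.06510 x 0.01482 = 0.0009648 mol.
n(H2SO4) in the aliquot = 0.0009648 x 1/2 = 0.0004824 mol.
[diluted H2SO4] = 0.0004824 / 0.01185 = 0.04071 M.
Dilution factor = 250.0/14.99 = 16.68, so [stock] = 0.04071 x 16.68 = 0.679 M.

0.679 M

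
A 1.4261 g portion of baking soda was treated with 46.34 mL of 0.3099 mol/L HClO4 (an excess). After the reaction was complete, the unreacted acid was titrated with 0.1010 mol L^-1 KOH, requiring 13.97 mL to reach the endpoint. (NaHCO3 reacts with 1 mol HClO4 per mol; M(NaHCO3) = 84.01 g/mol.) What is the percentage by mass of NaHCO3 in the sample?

Total n(HClO4) added = 0.3099 x 0.04634 = 0.01436 mol.
n(KOH) used = 0.1010 x 0.01397 = 0.001411 mol, which equals the excess n(HClO4).
So n(HClO4) consumed by the sample = 0.01436 - 0.001411 = 0.01295 mol.
n(NaHCO3) = 0.01295 / 1 = 0.01295 mol.
mass NaHCO3 = 0.01295 x 84.01 = 1.088 g, so %NaHCO3 = 1.088/1.4261 x 100 = 76.3%.

76.3%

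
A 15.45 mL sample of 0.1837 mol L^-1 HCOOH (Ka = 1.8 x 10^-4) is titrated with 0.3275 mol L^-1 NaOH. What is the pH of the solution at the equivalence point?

8.41

n(HCOOH) = 0.1837 x 0.01545 = 0.002838 mol; V(NaOH) at equivalence = 0.002838/0.3275 = 0.008666 L.
At equivalence all the acid is converted to HCOO-; total volume = 0.01545 + 0.008666 = 0.02412 L, so [HCOO-] = 0.002838/0.02412 = 0.1177 M.
Kb = Kw/Ka = 1.0e-14 / 1.8 x 10^-4 = 5.56e-11.
[OH^-] = sqrt(Kb x [HCOO-]) = sqrt(5.56e-11 x 0.1177) = 2.56e-6 M.
pOH = 5.59, so pH = 14.00 - 5.59 = 8.41.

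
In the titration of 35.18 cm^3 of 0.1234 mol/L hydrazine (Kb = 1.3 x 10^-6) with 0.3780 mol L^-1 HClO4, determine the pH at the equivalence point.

4.57

n(N2H4) = 0.1234 x 0.03518 = 0.004341 mol; V(HClO4) at equivalence = 0.004341/0.3780 = 0.01148 L.
At equivalence the base is fully converted to N2H5+; total volume = 0.04666 L, so [N2H5+] = 0.004341/0.04666 = 0.09303 M.
Ka(N2H5+) = Kw/Kb = 1.0e-14 / 1.3 x 10^-6 = 7.69e-9.
[H^+] = sqrt(Ka x [N2H5+]) = sqrt(7.69e-9 x 0.09303) = 2.68e-5 M.
pH = -log(2.68e-5) = 4.57.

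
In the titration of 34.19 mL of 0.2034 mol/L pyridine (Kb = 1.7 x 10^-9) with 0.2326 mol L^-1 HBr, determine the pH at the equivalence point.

3.10

n(C5H5N) = 0.2034 x 0.03419 = 0.006954 mol; V(HBr) at equivalence = 0.006954/0.2326 = 0.02990 L.
At equivalence the base is fully converted to C5H5NH+; total volume = 0.06409 L, so [C5H5NH+] = 0.006954/0.06409 = 0.1085 M.
Ka(C5H5NH+) = Kw/Kb = 1.0e-14 / 1.7 x 10^-9 = 5.88e-6.
[H^+] = sqrt(Ka x [C5H5NH+]) = sqrt(5.88e-6 x 0.1085) = 0.000799 M.
pH = -log(0.000799) = 3.10.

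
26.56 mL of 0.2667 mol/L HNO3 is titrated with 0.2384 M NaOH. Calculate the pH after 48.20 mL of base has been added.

n(acid) = 0.2667 x 0.02656 = 0.007084 mol; n(NaOH) added = 0.2384 x 0.04820 = 0.01149 mol.
Base is in excess by 0.01149 - 0.007084 = 0.004407 mol in a total volume of 0.07476 L.
[OH^-] = 0.004407/0.07476 = 0.05895 M, so pOH = 1.23 and pH = 14.00 - 1.23 = 12.77.

12.77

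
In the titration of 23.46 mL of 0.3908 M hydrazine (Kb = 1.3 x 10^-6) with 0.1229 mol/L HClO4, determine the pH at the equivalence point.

4.57

n(N2H4) = 0.3908 x 0.02346 = 0.009168 mol; V(HClO4) at equivalence = 0.009168/0.1229 = 0.07460 L.
At equivalence the base is fully converted to N2H5+; total volume = 0.09806 L, so [N2H5+] = 0.009168/0.09806 = 0.09350 M.
Ka(N2H5+) = Kw/Kb = 1.0e-14 / 1.3 x 10^-6 = 7.69e-9.
[H^+] = sqrt(Ka x [N2H5+]) = sqrt(7.69e-9 x 0.09350) = 2.68e-5 M.
pH = -log(2.68e-5) = 4.57.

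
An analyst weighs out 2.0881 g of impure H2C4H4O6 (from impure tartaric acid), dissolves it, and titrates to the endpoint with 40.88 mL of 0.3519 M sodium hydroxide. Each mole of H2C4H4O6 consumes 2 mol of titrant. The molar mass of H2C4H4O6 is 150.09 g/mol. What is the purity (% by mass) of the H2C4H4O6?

n(NaOH) = 0.3519 x 0.04088 = 0.01439 mol.
n(H2C4H4O6) = 0.01439 / 2 = 0.007193 mol.
mass of H2C4H4O6 = 0.007193 x 150.09 = 1.080 g.
% purity = 1.080 / 2.0881 x 100 = 51.7%.

51.7%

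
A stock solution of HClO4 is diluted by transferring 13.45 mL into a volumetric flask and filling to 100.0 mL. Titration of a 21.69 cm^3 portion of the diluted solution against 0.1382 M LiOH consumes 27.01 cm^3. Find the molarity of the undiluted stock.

1.28 M

n(LiOH) = 0.1382 x 0.02701 = 0.003733 mol.
n(HClO4) in the aliquot = 0.003733 mol.
[diluted HClO4] = 0.003733 / 0.02169 = 0.1721 M.
Dilution factor = 100.0/13.45 = 7.435, so [stock] = 0.1721 x 7.435 = 1.28 M.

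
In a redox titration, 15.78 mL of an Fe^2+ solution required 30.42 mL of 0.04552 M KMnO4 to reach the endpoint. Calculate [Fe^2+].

n(KMnO4) = 0.04552 x 0.03042 = 0.001385 mol.
From the balanced equation, 1 mol KMnO4 reacts with 5 mol Fe^2+, so n(Fe^2+) = 0.001385 x 5/1 = 0.006924 mol.
[Fe^2+] = 0.006924 / 0.01578 L = 0.439 M.

0.439 M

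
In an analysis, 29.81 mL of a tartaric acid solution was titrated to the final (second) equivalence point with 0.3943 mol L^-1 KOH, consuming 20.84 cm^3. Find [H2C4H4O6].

n(KOH) = 0.3943 x 0.02084 = 0.008217 mol.
At the final (second) equivalence point, 2 mol OH^- react per mol H2C4H4O6, so n(H2C4H4O6) = 0.008217 / 2 = 0.004109 mol.
[H2C4H4O6] = 0.004109 / 0.02981 L = 0.138 M.

0.138 M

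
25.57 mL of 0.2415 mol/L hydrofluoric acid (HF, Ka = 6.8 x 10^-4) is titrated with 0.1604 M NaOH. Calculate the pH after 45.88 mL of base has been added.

12.22

n(acid) = 0.2415 x 0.02557 = 0.006175 mol; n(NaOH) added = 0.1604 x 0.04588 = 0.007359 mol.
Base is in excess by 0.007359 - 0.006175 = 0.001184 mol in a total volume of 0.07145 L.
[OH^-] = 0.001184/0.07145 = 0.01657 M, so pOH = 1.78 and pH = 14.00 - 1.78 = 12.22.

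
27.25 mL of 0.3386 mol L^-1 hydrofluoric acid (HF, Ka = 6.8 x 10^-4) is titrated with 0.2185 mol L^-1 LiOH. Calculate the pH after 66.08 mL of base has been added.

n(acid) = 0.3386 x 0.02725 = 0.009227 mol; n(LiOH) added = 0.2185 x 0.06608 = 0.01444 mol.
Base is in excess by 0.01444 - 0.009227 = 0.005212 mol in a total volume of 0.09333 L.
[OH^-] = 0.005212/0.09333 = 0.05584 M, so pOH = 1.25 and pH = 14.00 - 1.25 = 12.75.

12.75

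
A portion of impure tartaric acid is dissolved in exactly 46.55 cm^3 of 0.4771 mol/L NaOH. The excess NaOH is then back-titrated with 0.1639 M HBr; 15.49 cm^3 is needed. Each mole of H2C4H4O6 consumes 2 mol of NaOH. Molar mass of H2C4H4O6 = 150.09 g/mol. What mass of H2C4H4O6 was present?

Total n(NaOH) added = 0.4771 x 0.04655 = 0.02221 mol.
n(HBr) used = 0.1639 x 0.01549 = 0.002539 mol, which equals the excess n(NaOH).
So n(NaOH) consumed by the sample = 0.02221 - 0.002539 = 0.01967 mol.
n(H2C4H4O6) = 0.01967 / 2 = 0.009835 mol.
mass = 0.009835 mol x 150.09 g/mol = 1.48 g.

1.48 g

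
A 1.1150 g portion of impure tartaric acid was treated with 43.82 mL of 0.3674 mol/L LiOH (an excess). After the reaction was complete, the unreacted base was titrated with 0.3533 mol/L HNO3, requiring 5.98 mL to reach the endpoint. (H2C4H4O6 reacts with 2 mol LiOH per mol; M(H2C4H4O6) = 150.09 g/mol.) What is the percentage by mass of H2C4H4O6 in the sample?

94.1%

Total n(LiOH) added = 0.3674 x 0.04382 = 0.01610 mol.
n(HNO3) used = 0.3533 x 0.005980 = 0.002113 mol, which equals the excess n(LiOH).
So n(LiOH) consumed by the sample = 0.01610 - 0.002113 = 0.01399 mol.
n(H2C4H4O6) = 0.01399 / 2 = 0.006993 mol.
mass H2C4H4O6 = 0.006993 x 150.09 = 1.050 g, so %H2C4H4O6 = 1.050/1.1150 x 100 = 94.1%.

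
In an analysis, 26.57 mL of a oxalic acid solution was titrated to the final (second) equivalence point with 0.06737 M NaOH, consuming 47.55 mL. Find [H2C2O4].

0.0603 M

n(NaOH) = 0.06737 x 0.04755 = 0.003203 mol.
At the final (second) equivalence point, 2 mol OH^- react per mol H2C2O4, so n(H2C2O4) = 0.003203 / 2 = 0.001602 mol.
[H2C2O4] = 0.001602 / 0.02657 L = 0.0603 M.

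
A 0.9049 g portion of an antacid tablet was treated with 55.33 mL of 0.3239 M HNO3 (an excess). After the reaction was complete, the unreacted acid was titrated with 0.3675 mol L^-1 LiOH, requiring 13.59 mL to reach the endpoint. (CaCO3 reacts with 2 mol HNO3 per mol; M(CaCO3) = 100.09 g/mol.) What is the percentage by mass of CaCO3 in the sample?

Total n(HNO3) added = 0.3239 x 0.05533 = 0.01792 mol.
n(LiOH) used = 0.3675 x 0.01359 = 0.004994 mol, which equals the excess n(HNO3).
So n(HNO3) consumed by the sample = 0.01792 - 0.004994 = 0.01293 mol.
n(CaCO3) = 0.01293 / 2 = 0.006464 mol.
mass CaCO3 = 0.006464 x 100.09 = 0.6469 g, so %CaCO3 = 0.6469/0.9049 x 100 = 71.5%.

71.5%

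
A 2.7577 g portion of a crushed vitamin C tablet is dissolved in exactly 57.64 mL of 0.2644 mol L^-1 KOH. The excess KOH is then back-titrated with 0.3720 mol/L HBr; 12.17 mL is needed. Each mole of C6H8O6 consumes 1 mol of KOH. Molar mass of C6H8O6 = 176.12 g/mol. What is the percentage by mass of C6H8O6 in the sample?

Total n(KOH) added = 0.2644 x 0.05764 = 0.01524 mol.
n(HBr) used = 0.3720 x 0.01217 = 0.004527 mol, which equals the excess n(KOH).
So n(KOH) consumed by the sample = 0.01524 - 0.004527 = 0.01071 mol.
n(C6H8O6) = 0.01071 / 1 = 0.01071 mol.
mass C6H8O6 = 0.01071 x 176.12 = 1.887 g, so %C6H8O6 = 1.887/2.7577 x 100 = 68.4%.

68.4%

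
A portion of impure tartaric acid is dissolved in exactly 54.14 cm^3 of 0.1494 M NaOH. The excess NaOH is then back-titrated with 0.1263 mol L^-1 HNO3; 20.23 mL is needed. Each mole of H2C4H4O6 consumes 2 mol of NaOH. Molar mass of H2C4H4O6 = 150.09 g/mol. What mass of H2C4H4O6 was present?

0.415 g

Total n(NaOH) added = 0.1494 x 0.05414 = 0.008089 mol.
n(HNO3) used = 0.1263 x 0.02023 = 0.002555 mol, which equals the excess n(NaOH).
So n(NaOH) consumed by the sample = 0.008089 - 0.002555 = 0.005533 mol.
n(H2C4H4O6) = 0.005533 / 2 = 0.002767 mol.
mass = 0.002767 mol x 150.09 g/mol = 0.415 g.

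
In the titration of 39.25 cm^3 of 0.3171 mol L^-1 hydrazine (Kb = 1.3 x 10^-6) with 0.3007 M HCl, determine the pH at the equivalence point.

n(N2H4) = 0.3171 x 0.03925 = 0.01245 mol; V(HCl) at equivalence = 0.01245/0.3007 = 0.04139 L.
At equivalence the base is fully converted to N2H5+; total volume = 0.08064 L, so [N2H5+] = 0.01245/0.08064 = 0.1543 M.
Ka(N2H5+) = Kw/Kb = 1.0e-14 / 1.3 x 10^-6 = 7.69e-9.
[H^+] = sqrt(Ka x [N2H5+]) = sqrt(7.69e-9 x 0.1543) = 3.45e-5 M.
pH = -log(3.45e-5) = 4.46.

4.46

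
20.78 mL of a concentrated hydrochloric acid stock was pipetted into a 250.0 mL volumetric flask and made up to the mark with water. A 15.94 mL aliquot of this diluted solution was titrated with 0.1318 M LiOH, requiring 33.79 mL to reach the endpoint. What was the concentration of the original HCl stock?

3.36 M

n(LiOH) = 0.1318 x 0.03379 = 0.004454 mol.
n(HCl) in the aliquot = 0.004454 mol.
[diluted HCl] = 0.004454 / 0.01594 = 0.2794 M.
Dilution factor = 250.0/20.78 = 12.03, so [stock] = 0.2794 x 12.03 = 3.36 M.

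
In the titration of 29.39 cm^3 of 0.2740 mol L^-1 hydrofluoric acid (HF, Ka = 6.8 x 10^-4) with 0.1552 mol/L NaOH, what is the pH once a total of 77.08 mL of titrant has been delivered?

n(acid) = 0.2740 x 0.02939 = 0.008053 mol; n(NaOH) added = 0.1552 x 0.07708 = 0.01196 mol.
Base is in excess by 0.01196 - 0.008053 = 0.003910 mol in a total volume of 0.1065 L.
[OH^-] = 0.003910/0.1065 = 0.03672 M, so pOH = 1.44 and pH = 14.00 - 1.44 = 12.56.

12.56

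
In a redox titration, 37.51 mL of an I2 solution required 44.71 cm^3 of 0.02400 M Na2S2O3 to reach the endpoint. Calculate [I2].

n(Na2S2O3) = 0.02400 x 0.04471 = 0.001073 mol.
From the balanced equation, 2 mol Na2S2O3 reacts with 1 mol I2, so n(I2) = 0.001073 x 1/2 = 0.0005365 mol.
[I2] = 0.0005365 / 0.03751 L = 0.0143 M.

0.0143 M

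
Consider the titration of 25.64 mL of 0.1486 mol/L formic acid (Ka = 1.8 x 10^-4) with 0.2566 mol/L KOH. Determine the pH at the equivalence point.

n(HCOOH) = 0.1486 x 0.02564 = 0.003810 mol; V(KOH) at equivalence = 0.003810/0.2566 = 0.01485 L.
At equivalence all the acid is converted to HCOO-; total volume = 0.02564 + 0.01485 = 0.04049 L, so [HCOO-] = 0.003810/0.04049 = 0.09410 M.
Kb = Kw/Ka = 1.0e-14 / 1.8 x 10^-4 = 5.56e-11.
[OH^-] = sqrt(Kb x [HCOO-]) = sqrt(5.56e-11 x 0.09410) = 2.29e-6 M.
pOH = 5.64, so pH = 14.00 - 5.64 = 8.36.

8.36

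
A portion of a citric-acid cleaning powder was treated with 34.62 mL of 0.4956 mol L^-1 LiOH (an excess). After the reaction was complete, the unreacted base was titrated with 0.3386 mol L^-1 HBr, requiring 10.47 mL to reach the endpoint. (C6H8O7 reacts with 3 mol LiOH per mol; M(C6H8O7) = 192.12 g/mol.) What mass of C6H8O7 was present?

0.872 g

Total n(LiOH) added = 0.4956 x 0.03462 = 0.01716 mol.
n(HBr) used = 0.3386 x 0.01047 = 0.003545 mol, which equals the excess n(LiOH).
So n(LiOH) consumed by the sample = 0.01716 - 0.003545 = 0.01361 mol.
n(C6H8O7) = 0.01361 / 3 = 0.004538 mol.
mass = 0.004538 mol x 192.12 g/mol = 0.872 g.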